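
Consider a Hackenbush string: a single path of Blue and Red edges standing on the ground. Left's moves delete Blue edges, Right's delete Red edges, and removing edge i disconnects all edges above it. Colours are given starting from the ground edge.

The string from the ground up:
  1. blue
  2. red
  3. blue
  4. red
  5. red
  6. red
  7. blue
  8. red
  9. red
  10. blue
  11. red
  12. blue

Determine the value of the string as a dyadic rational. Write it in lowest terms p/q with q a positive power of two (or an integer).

1099/2048

Build v(s[:k]) for k = 1..12, string s = blue red blue red red red blue red red blue red blue.
v_1 [b]  L=[0]  R=[·]  → 1
v_2 [br]  L=[0]  R=[1]  → 1/2
v_3 [brb]  L=[0, 1/2]  R=[1]  → 3/4
v_4 [brbr]  L=[0, 1/2]  R=[3/4, 1]  → 5/8
v_5 [brbrr]  L=[0, 1/2]  R=[5/8, 3/4, 1]  → 9/16
v_6 [brbrrr]  L=[0, 1/2]  R=[9/16, 5/8, 3/4, 1]  → 17/32
v_7 [brbrrrb]  L=[0, 1/2, 17/32]  R=[9/16, 5/8, 3/4, 1]  → 35/64
v_8 [brbrrrbr]  L=[0, 1/2, 17/32]  R=[35/64, 9/16, 5/8, 3/4, 1]  → 69/128
v_9 [brbrrrbrr]  L=[0, 1/2, 17/32]  R=[69/128, 35/64, 9/16, 5/8, 3/4, 1]  → 137/256
v_10 [brbrrrbrrb]  L=[0, 1/2, 17/32, 137/256]  R=[69/128, 35/64, 9/16, 5/8, 3/4, 1]  → 275/512
v_11 [brbrrrbrrbr]  L=[0, 1/2, 17/32, 137/256]  R=[275/512, 69/128, 35/64, 9/16, 5/8, 3/4, 1]  → 549/1024
v_12 [brbrrrbrrbrb]  L=[0, 1/2, 17/32, 137/256, 549/1024]  R=[275/512, 69/128, 35/64, 9/16, 5/8, 3/4, 1]  → 1099/2048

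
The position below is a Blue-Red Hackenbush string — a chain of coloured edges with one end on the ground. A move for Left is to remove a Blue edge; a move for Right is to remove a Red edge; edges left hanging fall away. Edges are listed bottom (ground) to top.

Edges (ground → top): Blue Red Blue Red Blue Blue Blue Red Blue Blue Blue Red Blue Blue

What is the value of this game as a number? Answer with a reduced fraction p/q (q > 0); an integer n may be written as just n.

Build G(s[:k]) for k = 1..14, string s = Blue Red Blue Red Blue Blue Blue Red Blue Blue Blue Red Blue Blue.
step 1: add Blue to get B; options L={ 0 } R={ (no moves) } gives 1
step 2: add Red to get BR; options L={ 0 } R={ 1 } gives 1/2
step 3: add Blue to get BRB; options L={ 0, 1/2 } R={ 1 } gives 3/4
step 4: add Red to get BRBR; options L={ 0, 1/2 } R={ 3/4, 1 } gives 5/8
step 5: add Blue to get BRBRB; options L={ 0, 1/2, 5/8 } R={ 3/4, 1 } gives 11/16
step 6: add Blue to get BRBRBB; options L={ 0, 1/2, 5/8, 11/16 } R={ 3/4, 1 } gives 23/32
step 7: add Blue to get BRBRBBB; options L={ 0, 1/2, 5/8, 11/16, 23/32 } R={ 3/4, 1 } gives 47/64
step 8: add Red to get BRBRBBBR; options L={ 0, 1/2, 5/8, 11/16, 23/32 } R={ 47/64, 3/4, 1 } gives 93/128
step 9: add Blue to get BRBRBBBRB; options L={ 0, 1/2, 5/8, 11/16, 23/32, 93/128 } R={ 47/64, 3/4, 1 } gives 187/256
step 10: add Blue to get BRBRBBBRBB; options L={ 0, 1/2, 5/8, 11/16, 23/32, 93/128, 187/256 } R={ 47/64, 3/4, 1 } gives 375/512
step 11: add Blue to get BRBRBBBRBBB; options L={ 0, 1/2, 5/8, 11/16, 23/32, 93/128, 187/256, 375/512 } R={ 47/64, 3/4, 1 } gives 751/1024
step 12: add Red to get BRBRBBBRBBBR; options L={ 0, 1/2, 5/8, 11/16, 23/32, 93/128, 187/256, 375/512 } R={ 751/1024, 47/64, 3/4, 1 } gives 1501/2048
step 13: add Blue to get BRBRBBBRBBBRB; options L={ 0, 1/2, 5/8, 11/16, 23/32, 93/128, 187/256, 375/512, 1501/2048 } R={ 751/1024, 47/64, 3/4, 1 } gives 3003/4096
step 14: add Blue to get BRBRBBBRBBBRBB; options L={ 0, 1/2, 5/8, 11/16, 23/32, 93/128, 187/256, 375/512, 1501/2048, 3003/4096 } R={ 751/1024, 47/64, 3/4, 1 } gives 6007/8192

6007/8192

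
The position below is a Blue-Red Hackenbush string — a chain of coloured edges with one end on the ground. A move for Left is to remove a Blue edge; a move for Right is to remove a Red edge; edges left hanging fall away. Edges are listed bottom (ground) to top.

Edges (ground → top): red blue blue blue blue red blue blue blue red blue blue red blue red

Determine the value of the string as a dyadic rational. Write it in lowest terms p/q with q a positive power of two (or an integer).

-1099/16384

step 1: add red to get r; options L={ ∅ } R={ 0 } -> -1
step 2: add blue to get rb; options L={ -1 } R={ 0 } -> -1/2
step 3: add blue to get rbb; options L={ -1; -1/2 } R={ 0 } -> -1/4
step 4: add blue to get rbbb; options L={ -1; -1/2; -1/4 } R={ 0 } -> -1/8
step 5: add blue to get rbbbb; options L={ -1; -1/2; -1/4; -1/8 } R={ 0 } -> -1/16
step 6: add red to get rbbbbr; options L={ -1; -1/2; -1/4; -1/8 } R={ -1/16; 0 } -> -3/32
step 7: add blue to get rbbbbrb; options L={ -1; -1/2; -1/4; -1/8; -3/32 } R={ -1/16; 0 } -> -5/64
step 8: add blue to get rbbbbrbb; options L={ -1; -1/2; -1/4; -1/8; -3/32; -5/64 } R={ -1/16; 0 } -> -9/128
step 9: add blue to get rbbbbrbbb; options L={ -1; -1/2; -1/4; -1/8; -3/32; -5/64; -9/128 } R={ -1/16; 0 } -> -17/256
step 10: add red to get rbbbbrbbbr; options L={ -1; -1/2; -1/4; -1/8; -3/32; -5/64; -9/128 } R={ -17/256; -1/16; 0 } -> -35/512
step 11: add blue to get rbbbbrbbbrb; options L={ -1; -1/2; -1/4; -1/8; -3/32; -5/64; -9/128; -35/512 } R={ -17/256; -1/16; 0 } -> -69/1024
step 12: add blue to get rbbbbrbbbrbb; options L={ -1; -1/2; -1/4; -1/8; -3/32; -5/64; -9/128; -35/512; -69/1024 } R={ -17/256; -1/16; 0 } -> -137/2048
step 13: add red to get rbbbbrbbbrbbr; options L={ -1; -1/2; -1/4; -1/8; -3/32; -5/64; -9/128; -35/512; -69/1024 } R={ -137/2048; -17/256; -1/16; 0 } -> -275/4096
step 14: add blue to get rbbbbrbbbrbbrb; options L={ -1; -1/2; -1/4; -1/8; -3/32; -5/64; -9/128; -35/512; -69/1024; -275/4096 } R={ -137/2048; -17/256; -1/16; 0 } -> -549/8192
step 15: add red to get rbbbbrbbbrbbrbr; options L={ -1; -1/2; -1/4; -1/8; -3/32; -5/64; -9/128; -35/512; -69/1024; -275/4096 } R={ -549/8192; -137/2048; -17/256; -1/16; 0 } -> -1099/16384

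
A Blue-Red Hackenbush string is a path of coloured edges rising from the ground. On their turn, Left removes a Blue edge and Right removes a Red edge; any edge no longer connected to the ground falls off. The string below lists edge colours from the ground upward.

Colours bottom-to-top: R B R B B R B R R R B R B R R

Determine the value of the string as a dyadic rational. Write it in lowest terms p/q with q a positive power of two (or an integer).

Prefix values for R B R B B R B R R R B R B R R via {L|R} + simplicity:
g_1 [R]  L=[·]  R=[0]  — -1
g_2 [RB]  L=[-1]  R=[0]  — -1/2
g_3 [RBR]  L=[-1]  R=[-1/2; 0]  — -3/4
g_4 [RBRB]  L=[-1; -3/4]  R=[-1/2; 0]  — -5/8
g_5 [RBRBB]  L=[-1; -3/4; -5/8]  R=[-1/2; 0]  — -9/16
g_6 [RBRBBR]  L=[-1; -3/4; -5/8]  R=[-9/16; -1/2; 0]  — -19/32
g_7 [RBRBBRB]  L=[-1; -3/4; -5/8; -19/32]  R=[-9/16; -1/2; 0]  — -37/64
g_8 [RBRBBRBR]  L=[-1; -3/4; -5/8; -19/32]  R=[-37/64; -9/16; -1/2; 0]  — -75/128
g_9 [RBRBBRBRR]  L=[-1; -3/4; -5/8; -19/32]  R=[-75/128; -37/64; -9/16; -1/2; 0]  — -151/256
g_10 [RBRBBRBRRR]  L=[-1; -3/4; -5/8; -19/32]  R=[-151/256; -75/128; -37/64; -9/16; -1/2; 0]  — -303/512
g_11 [RBRBBRBRRRB]  L=[-1; -3/4; -5/8; -19/32; -303/512]  R=[-151/256; -75/128; -37/64; -9/16; -1/2; 0]  — -605/1024
g_12 [RBRBBRBRRRBR]  L=[-1; -3/4; -5/8; -19/32; -303/512]  R=[-605/1024; -151/256; -75/128; -37/64; -9/16; -1/2; 0]  — -1211/2048
g_13 [RBRBBRBRRRBRB]  L=[-1; -3/4; -5/8; -19/32; -303/512; -1211/2048]  R=[-605/1024; -151/256; -75/128; -37/64; -9/16; -1/2; 0]  — -2421/4096
g_14 [RBRBBRBRRRBRBR]  L=[-1; -3/4; -5/8; -19/32; -303/512; -1211/2048]  R=[-2421/4096; -605/1024; -151/256; -75/128; -37/64; -9/16; -1/2; 0]  — -4843/8192
g_15 [RBRBBRBRRRBRBRR]  L=[-1; -3/4; -5/8; -19/32; -303/512; -1211/2048]  R=[-4843/8192; -2421/4096; -605/1024; -151/256; -75/128; -37/64; -9/16; -1/2; 0]  — -9687/16384

-9687/16384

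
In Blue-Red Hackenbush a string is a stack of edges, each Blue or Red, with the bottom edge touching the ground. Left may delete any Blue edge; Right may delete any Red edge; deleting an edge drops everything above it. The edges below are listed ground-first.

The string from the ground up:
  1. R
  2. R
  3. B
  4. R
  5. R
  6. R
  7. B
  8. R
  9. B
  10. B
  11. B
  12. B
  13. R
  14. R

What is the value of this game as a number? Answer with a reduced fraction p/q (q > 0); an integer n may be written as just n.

Recurse on prefixes of the 14-edge string R R B R R R B R B B B B R R:
1 of 14 · R · max L −∞ · min R 0 ⇒ -1
2 of 14 · RR · max L −∞ · min R -1 ⇒ -2
3 of 14 · RRB · max L -2 · min R -1 ⇒ -3/2
4 of 14 · RRBR · max L -2 · min R -3/2 ⇒ -7/4
5 of 14 · RRBRR · max L -2 · min R -7/4 ⇒ -15/8
6 of 14 · RRBRRR · max L -2 · min R -15/8 ⇒ -31/16
7 of 14 · RRBRRRB · max L -31/16 · min R -15/8 ⇒ -61/32
8 of 14 · RRBRRRBR · max L -31/16 · min R -61/32 ⇒ -123/64
9 of 14 · RRBRRRBRB · max L -123/64 · min R -61/32 ⇒ -245/128
10 of 14 · RRBRRRBRBB · max L -245/128 · min R -61/32 ⇒ -489/256
11 of 14 · RRBRRRBRBBB · max L -489/256 · min R -61/32 ⇒ -977/512
12 of 14 · RRBRRRBRBBBB · max L -977/512 · min R -61/32 ⇒ -1953/1024
13 of 14 · RRBRRRBRBBBBR · max L -977/512 · min R -1953/1024 ⇒ -3907/2048
14 of 14 · RRBRRRBRBBBBRR · max L -977/512 · min R -3907/2048 ⇒ -7815/4096

-7815/4096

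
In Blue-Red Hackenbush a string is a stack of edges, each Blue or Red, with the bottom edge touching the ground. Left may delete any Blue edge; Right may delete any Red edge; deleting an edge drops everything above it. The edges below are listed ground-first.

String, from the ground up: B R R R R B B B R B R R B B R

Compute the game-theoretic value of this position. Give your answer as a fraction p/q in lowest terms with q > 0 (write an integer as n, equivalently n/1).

1 of 15 · B · max L 0 · min R +∞ ⇒ 1
2 of 15 · BR · max L 0 · min R 1 ⇒ 1/2
3 of 15 · BRR · max L 0 · min R 1/2 ⇒ 1/4
4 of 15 · BRRR · max L 0 · min R 1/4 ⇒ 1/8
5 of 15 · BRRRR · max L 0 · min R 1/8 ⇒ 1/16
6 of 15 · BRRRRB · max L 1/16 · min R 1/8 ⇒ 3/32
7 of 15 · BRRRRBB · max L 3/32 · min R 1/8 ⇒ 7/64
8 of 15 · BRRRRBBB · max L 7/64 · min R 1/8 ⇒ 15/128
9 of 15 · BRRRRBBBR · max L 7/64 · min R 15/128 ⇒ 29/256
10 of 15 · BRRRRBBBRB · max L 29/256 · min R 15/128 ⇒ 59/512
11 of 15 · BRRRRBBBRBR · max L 29/256 · min R 59/512 ⇒ 117/1024
12 of 15 · BRRRRBBBRBRR · max L 29/256 · min R 117/1024 ⇒ 233/2048
13 of 15 · BRRRRBBBRBRRB · max L 233/2048 · min R 117/1024 ⇒ 467/4096
14 of 15 · BRRRRBBBRBRRBB · max L 467/4096 · min R 117/1024 ⇒ 935/8192
15 of 15 · BRRRRBBBRBRRBBR · max L 467/4096 · min R 935/8192 ⇒ 1869/16384

1869/16384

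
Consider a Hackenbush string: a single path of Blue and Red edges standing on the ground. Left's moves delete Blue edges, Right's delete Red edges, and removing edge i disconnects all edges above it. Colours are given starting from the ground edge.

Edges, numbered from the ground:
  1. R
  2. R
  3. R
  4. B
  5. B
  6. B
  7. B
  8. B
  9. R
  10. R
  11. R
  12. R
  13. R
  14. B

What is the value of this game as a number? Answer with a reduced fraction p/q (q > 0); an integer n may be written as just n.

Recurse on prefixes of the 14-edge string R R R B B B B B R R R R R B:
G_1 [R]  L=[—]  R=[0]  = -1
G_2 [RR]  L=[—]  R=[-1; 0]  = -2
G_3 [RRR]  L=[—]  R=[-2; -1; 0]  = -3
G_4 [RRRB]  L=[-3]  R=[-2; -1; 0]  = -5/2
G_5 [RRRBB]  L=[-3; -5/2]  R=[-2; -1; 0]  = -9/4
G_6 [RRRBBB]  L=[-3; -5/2; -9/4]  R=[-2; -1; 0]  = -17/8
G_7 [RRRBBBB]  L=[-3; -5/2; -9/4; -17/8]  R=[-2; -1; 0]  = -33/16
G_8 [RRRBBBBB]  L=[-3; -5/2; -9/4; -17/8; -33/16]  R=[-2; -1; 0]  = -65/32
G_9 [RRRBBBBBR]  L=[-3; -5/2; -9/4; -17/8; -33/16]  R=[-65/32; -2; -1; 0]  = -131/64
G_10 [RRRBBBBBRR]  L=[-3; -5/2; -9/4; -17/8; -33/16]  R=[-131/64; -65/32; -2; -1; 0]  = -263/128
G_11 [RRRBBBBBRRR]  L=[-3; -5/2; -9/4; -17/8; -33/16]  R=[-263/128; -131/64; -65/32; -2; -1; 0]  = -527/256
G_12 [RRRBBBBBRRRR]  L=[-3; -5/2; -9/4; -17/8; -33/16]  R=[-527/256; -263/128; -131/64; -65/32; -2; -1; 0]  = -1055/512
G_13 [RRRBBBBBRRRRR]  L=[-3; -5/2; -9/4; -17/8; -33/16]  R=[-1055/512; -527/256; -263/128; -131/64; -65/32; -2; -1; 0]  = -2111/1024
G_14 [RRRBBBBBRRRRRB]  L=[-3; -5/2; -9/4; -17/8; -33/16; -2111/1024]  R=[-1055/512; -527/256; -263/128; -131/64; -65/32; -2; -1; 0]  = -4221/2048

-4221/2048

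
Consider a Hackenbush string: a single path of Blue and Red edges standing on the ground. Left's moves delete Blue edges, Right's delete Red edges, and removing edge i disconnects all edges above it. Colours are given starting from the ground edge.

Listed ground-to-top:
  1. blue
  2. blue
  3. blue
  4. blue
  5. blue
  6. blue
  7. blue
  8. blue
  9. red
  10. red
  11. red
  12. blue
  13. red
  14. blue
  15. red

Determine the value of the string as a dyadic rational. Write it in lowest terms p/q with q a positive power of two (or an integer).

917/128

edge 1 of 15 (blue): { 0 | (no moves) } gives 1
edge 2 of 15 (blue): { 0,1 | (no moves) } gives 2
edge 3 of 15 (blue): { 0,1,2 | (no moves) } gives 3
edge 4 of 15 (blue): { 0,1,2,3 | (no moves) } gives 4
edge 5 of 15 (blue): { 0,1,2,3,4 | (no moves) } gives 5
edge 6 of 15 (blue): { 0,1,2,3,4,5 | (no moves) } gives 6
edge 7 of 15 (blue): { 0,1,2,3,4,5,6 | (no moves) } gives 7
edge 8 of 15 (blue): { 0,1,2,3,4,5,6,7 | (no moves) } gives 8
edge 9 of 15 (red): { 0,1,2,3,4,5,6,7 | 8 } gives 15/2
edge 10 of 15 (red): { 0,1,2,3,4,5,6,7 | 15/2,8 } gives 29/4
edge 11 of 15 (red): { 0,1,2,3,4,5,6,7 | 29/4,15/2,8 } gives 57/8
edge 12 of 15 (blue): { 0,1,2,3,4,5,6,7,57/8 | 29/4,15/2,8 } gives 115/16
edge 13 of 15 (red): { 0,1,2,3,4,5,6,7,57/8 | 115/16,29/4,15/2,8 } gives 229/32
edge 14 of 15 (blue): { 0,1,2,3,4,5,6,7,57/8,229/32 | 115/16,29/4,15/2,8 } gives 459/64
edge 15 of 15 (red): { 0,1,2,3,4,5,6,7,57/8,229/32 | 459/64,115/16,29/4,15/2,8 } gives 917/128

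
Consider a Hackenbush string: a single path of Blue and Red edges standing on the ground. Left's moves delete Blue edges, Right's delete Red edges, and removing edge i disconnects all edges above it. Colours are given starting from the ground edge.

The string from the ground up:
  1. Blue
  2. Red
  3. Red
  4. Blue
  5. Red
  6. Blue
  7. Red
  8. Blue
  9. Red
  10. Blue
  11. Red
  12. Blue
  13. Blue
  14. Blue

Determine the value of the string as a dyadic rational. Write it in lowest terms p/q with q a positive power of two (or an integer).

2735/8192

Prefix values for Blue Red Red Blue Red Blue Red Blue Red Blue Red Blue Blue Blue via {L|R} + simplicity:
step 1: add Blue to get B; options L={ 0 } R={ ∅ } so 1
step 2: add Red to get BR; options L={ 0 } R={ 1 } so 1/2
step 3: add Red to get BRR; options L={ 0 } R={ 1/2, 1 } so 1/4
step 4: add Blue to get BRRB; options L={ 0, 1/4 } R={ 1/2, 1 } so 3/8
step 5: add Red to get BRRBR; options L={ 0, 1/4 } R={ 3/8, 1/2, 1 } so 5/16
step 6: add Blue to get BRRBRB; options L={ 0, 1/4, 5/16 } R={ 3/8, 1/2, 1 } so 11/32
step 7: add Red to get BRRBRBR; options L={ 0, 1/4, 5/16 } R={ 11/32, 3/8, 1/2, 1 } so 21/64
step 8: add Blue to get BRRBRBRB; options L={ 0, 1/4, 5/16, 21/64 } R={ 11/32, 3/8, 1/2, 1 } so 43/128
step 9: add Red to get BRRBRBRBR; options L={ 0, 1/4, 5/16, 21/64 } R={ 43/128, 11/32, 3/8, 1/2, 1 } so 85/256
step 10: add Blue to get BRRBRBRBRB; options L={ 0, 1/4, 5/16, 21/64, 85/256 } R={ 43/128, 11/32, 3/8, 1/2, 1 } so 171/512
step 11: add Red to get BRRBRBRBRBR; options L={ 0, 1/4, 5/16, 21/64, 85/256 } R={ 171/512, 43/128, 11/32, 3/8, 1/2, 1 } so 341/1024
step 12: add Blue to get BRRBRBRBRBRB; options L={ 0, 1/4, 5/16, 21/64, 85/256, 341/1024 } R={ 171/512, 43/128, 11/32, 3/8, 1/2, 1 } so 683/2048
step 13: add Blue to get BRRBRBRBRBRBB; options L={ 0, 1/4, 5/16, 21/64, 85/256, 341/1024, 683/2048 } R={ 171/512, 43/128, 11/32, 3/8, 1/2, 1 } so 1367/4096
step 14: add Blue to get BRRBRBRBRBRBBB; options L={ 0, 1/4, 5/16, 21/64, 85/256, 341/1024, 683/2048, 1367/4096 } R={ 171/512, 43/128, 11/32, 3/8, 1/2, 1 } so 2735/8192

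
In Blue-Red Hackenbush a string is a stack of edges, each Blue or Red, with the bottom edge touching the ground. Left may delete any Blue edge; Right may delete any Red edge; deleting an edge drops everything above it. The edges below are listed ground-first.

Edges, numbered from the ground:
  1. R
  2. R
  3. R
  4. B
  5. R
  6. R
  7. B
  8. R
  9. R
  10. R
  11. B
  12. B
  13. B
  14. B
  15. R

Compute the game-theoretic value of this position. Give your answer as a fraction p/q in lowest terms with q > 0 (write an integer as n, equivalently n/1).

step 1: add R to get R; options L={  } R={ 0 } => -1
step 2: add R to get RR; options L={  } R={ -1 0 } => -2
step 3: add R to get RRR; options L={  } R={ -2 -1 0 } => -3
step 4: add B to get RRRB; options L={ -3 } R={ -2 -1 0 } => -5/2
step 5: add R to get RRRBR; options L={ -3 } R={ -5/2 -2 -1 0 } => -11/4
step 6: add R to get RRRBRR; options L={ -3 } R={ -11/4 -5/2 -2 -1 0 } => -23/8
step 7: add B to get RRRBRRB; options L={ -3 -23/8 } R={ -11/4 -5/2 -2 -1 0 } => -45/16
step 8: add R to get RRRBRRBR; options L={ -3 -23/8 } R={ -45/16 -11/4 -5/2 -2 -1 0 } => -91/32
step 9: add R to get RRRBRRBRR; options L={ -3 -23/8 } R={ -91/32 -45/16 -11/4 -5/2 -2 -1 0 } => -183/64
step 10: add R to get RRRBRRBRRR; options L={ -3 -23/8 } R={ -183/64 -91/32 -45/16 -11/4 -5/2 -2 -1 0 } => -367/128
step 11: add B to get RRRBRRBRRRB; options L={ -3 -23/8 -367/128 } R={ -183/64 -91/32 -45/16 -11/4 -5/2 -2 -1 0 } => -733/256
step 12: add B to get RRRBRRBRRRBB; options L={ -3 -23/8 -367/128 -733/256 } R={ -183/64 -91/32 -45/16 -11/4 -5/2 -2 -1 0 } => -1465/512
step 13: add B to get RRRBRRBRRRBBB; options L={ -3 -23/8 -367/128 -733/256 -1465/512 } R={ -183/64 -91/32 -45/16 -11/4 -5/2 -2 -1 0 } => -2929/1024
step 14: add B to get RRRBRRBRRRBBBB; options L={ -3 -23/8 -367/128 -733/256 -1465/512 -2929/1024 } R={ -183/64 -91/32 -45/16 -11/4 -5/2 -2 -1 0 } => -5857/2048
step 15: add R to get RRRBRRBRRRBBBBR; options L={ -3 -23/8 -367/128 -733/256 -1465/512 -2929/1024 } R={ -5857/2048 -183/64 -91/32 -45/16 -11/4 -5/2 -2 -1 0 } => -11715/4096

-11715/4096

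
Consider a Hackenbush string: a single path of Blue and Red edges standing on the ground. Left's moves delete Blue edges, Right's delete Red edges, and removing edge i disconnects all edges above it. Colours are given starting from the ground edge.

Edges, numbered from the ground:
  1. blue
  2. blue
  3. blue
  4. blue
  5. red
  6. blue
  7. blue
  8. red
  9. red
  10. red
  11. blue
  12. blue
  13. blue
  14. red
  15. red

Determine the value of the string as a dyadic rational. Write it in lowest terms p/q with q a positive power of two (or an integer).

b: Left { 0 }, Right {  } -> simplest 1
bb: Left { 0; 1 }, Right {  } -> simplest 2
bbb: Left { 0; 1; 2 }, Right {  } -> simplest 3
bbbb: Left { 0; 1; 2; 3 }, Right {  } -> simplest 4
bbbbr: Left { 0; 1; 2; 3 }, Right { 4 } -> simplest 7/2
bbbbrb: Left { 0; 1; 2; 3; 7/2 }, Right { 4 } -> simplest 15/4
bbbbrbb: Left { 0; 1; 2; 3; 7/2; 15/4 }, Right { 4 } -> simplest 31/8
bbbbrbbr: Left { 0; 1; 2; 3; 7/2; 15/4 }, Right { 31/8; 4 } -> simplest 61/16
bbbbrbbrr: Left { 0; 1; 2; 3; 7/2; 15/4 }, Right { 61/16; 31/8; 4 } -> simplest 121/32
bbbbrbbrrr: Left { 0; 1; 2; 3; 7/2; 15/4 }, Right { 121/32; 61/16; 31/8; 4 } -> simplest 241/64
bbbbrbbrrrb: Left { 0; 1; 2; 3; 7/2; 15/4; 241/64 }, Right { 121/32; 61/16; 31/8; 4 } -> simplest 483/128
bbbbrbbrrrbb: Left { 0; 1; 2; 3; 7/2; 15/4; 241/64; 483/128 }, Right { 121/32; 61/16; 31/8; 4 } -> simplest 967/256
bbbbrbbrrrbbb: Left { 0; 1; 2; 3; 7/2; 15/4; 241/64; 483/128; 967/256 }, Right { 121/32; 61/16; 31/8; 4 } -> simplest 1935/512
bbbbrbbrrrbbbr: Left { 0; 1; 2; 3; 7/2; 15/4; 241/64; 483/128; 967/256 }, Right { 1935/512; 121/32; 61/16; 31/8; 4 } -> simplest 3869/1024
bbbbrbbrrrbbbrr: Left { 0; 1; 2; 3; 7/2; 15/4; 241/64; 483/128; 967/256 }, Right { 3869/1024; 1935/512; 121/32; 61/16; 31/8; 4 } -> simplest 7737/2048

7737/2048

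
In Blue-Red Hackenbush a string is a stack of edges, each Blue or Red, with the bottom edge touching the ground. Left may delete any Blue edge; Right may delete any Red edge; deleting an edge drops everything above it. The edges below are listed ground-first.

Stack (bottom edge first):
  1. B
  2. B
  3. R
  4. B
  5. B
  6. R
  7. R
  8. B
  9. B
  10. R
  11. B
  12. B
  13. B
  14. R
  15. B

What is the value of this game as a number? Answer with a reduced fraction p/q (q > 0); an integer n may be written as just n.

1 of 15 · B · max L 0 · min R +∞ ⇒ 1
2 of 15 · BB · max L 1 · min R +∞ ⇒ 2
3 of 15 · BBR · max L 1 · min R 2 ⇒ 3/2
4 of 15 · BBRB · max L 3/2 · min R 2 ⇒ 7/4
5 of 15 · BBRBB · max L 7/4 · min R 2 ⇒ 15/8
6 of 15 · BBRBBR · max L 7/4 · min R 15/8 ⇒ 29/16
7 of 15 · BBRBBRR · max L 7/4 · min R 29/16 ⇒ 57/32
8 of 15 · BBRBBRRB · max L 57/32 · min R 29/16 ⇒ 115/64
9 of 15 · BBRBBRRBB · max L 115/64 · min R 29/16 ⇒ 231/128
10 of 15 · BBRBBRRBBR · max L 115/64 · min R 231/128 ⇒ 461/256
11 of 15 · BBRBBRRBBRB · max L 461/256 · min R 231/128 ⇒ 923/512
12 of 15 · BBRBBRRBBRBB · max L 923/512 · min R 231/128 ⇒ 1847/1024
13 of 15 · BBRBBRRBBRBBB · max L 1847/1024 · min R 231/128 ⇒ 3695/2048
14 of 15 · BBRBBRRBBRBBBR · max L 1847/1024 · min R 3695/2048 ⇒ 7389/4096
15 of 15 · BBRBBRRBBRBBBRB · max L 7389/4096 · min R 3695/2048 ⇒ 14779/8192

14779/8192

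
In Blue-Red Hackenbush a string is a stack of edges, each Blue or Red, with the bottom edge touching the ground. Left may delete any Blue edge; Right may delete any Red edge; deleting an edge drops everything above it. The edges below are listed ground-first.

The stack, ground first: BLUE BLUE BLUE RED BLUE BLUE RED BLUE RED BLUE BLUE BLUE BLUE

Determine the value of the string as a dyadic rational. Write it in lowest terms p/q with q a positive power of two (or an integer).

Prefix values for BLUE BLUE BLUE RED BLUE BLUE RED BLUE RED BLUE BLUE BLUE BLUE via {L|R} + simplicity:
G_1 [B]  L=[0]  R=[·]  -> 1
G_2 [BB]  L=[0,1]  R=[·]  -> 2
G_3 [BBB]  L=[0,1,2]  R=[·]  -> 3
G_4 [BBBR]  L=[0,1,2]  R=[3]  -> 5/2
G_5 [BBBRB]  L=[0,1,2,5/2]  R=[3]  -> 11/4
G_6 [BBBRBB]  L=[0,1,2,5/2,11/4]  R=[3]  -> 23/8
G_7 [BBBRBBR]  L=[0,1,2,5/2,11/4]  R=[23/8,3]  -> 45/16
G_8 [BBBRBBRB]  L=[0,1,2,5/2,11/4,45/16]  R=[23/8,3]  -> 91/32
G_9 [BBBRBBRBR]  L=[0,1,2,5/2,11/4,45/16]  R=[91/32,23/8,3]  -> 181/64
G_10 [BBBRBBRBRB]  L=[0,1,2,5/2,11/4,45/16,181/64]  R=[91/32,23/8,3]  -> 363/128
G_11 [BBBRBBRBRBB]  L=[0,1,2,5/2,11/4,45/16,181/64,363/128]  R=[91/32,23/8,3]  -> 727/256
G_12 [BBBRBBRBRBBB]  L=[0,1,2,5/2,11/4,45/16,181/64,363/128,727/256]  R=[91/32,23/8,3]  -> 1455/512
G_13 [BBBRBBRBRBBBB]  L=[0,1,2,5/2,11/4,45/16,181/64,363/128,727/256,1455/512]  R=[91/32,23/8,3]  -> 2911/1024

2911/1024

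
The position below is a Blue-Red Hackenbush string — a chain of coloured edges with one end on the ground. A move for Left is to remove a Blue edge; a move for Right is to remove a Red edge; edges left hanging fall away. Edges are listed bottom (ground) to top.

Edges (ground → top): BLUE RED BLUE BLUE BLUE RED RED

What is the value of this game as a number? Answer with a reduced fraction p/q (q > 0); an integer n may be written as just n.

Prefix values for BLUE RED BLUE BLUE BLUE RED RED via {L|R} + simplicity:
edge 1 of 7 (BLUE): { 0 | · } ⇒ 1
edge 2 of 7 (RED): { 0 | 1 } ⇒ 1/2
edge 3 of 7 (BLUE): { 0,1/2 | 1 } ⇒ 3/4
edge 4 of 7 (BLUE): { 0,1/2,3/4 | 1 } ⇒ 7/8
edge 5 of 7 (BLUE): { 0,1/2,3/4,7/8 | 1 } ⇒ 15/16
edge 6 of 7 (RED): { 0,1/2,3/4,7/8 | 15/16,1 } ⇒ 29/32
edge 7 of 7 (RED): { 0,1/2,3/4,7/8 | 29/32,15/16,1 } ⇒ 57/64

57/64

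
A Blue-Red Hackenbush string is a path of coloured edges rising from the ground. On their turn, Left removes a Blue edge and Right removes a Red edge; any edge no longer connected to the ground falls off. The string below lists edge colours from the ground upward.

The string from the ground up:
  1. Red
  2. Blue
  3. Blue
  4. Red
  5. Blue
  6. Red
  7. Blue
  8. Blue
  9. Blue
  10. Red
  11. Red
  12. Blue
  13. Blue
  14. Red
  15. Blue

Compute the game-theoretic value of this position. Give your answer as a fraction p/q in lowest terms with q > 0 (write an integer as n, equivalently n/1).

G(R) = { · | 0 } -> -1
G(RB) = { -1 | 0 } -> -1/2
G(RBB) = { -1 -1/2 | 0 } -> -1/4
G(RBBR) = { -1 -1/2 | -1/4 0 } -> -3/8
G(RBBRB) = { -1 -1/2 -3/8 | -1/4 0 } -> -5/16
G(RBBRBR) = { -1 -1/2 -3/8 | -5/16 -1/4 0 } -> -11/32
G(RBBRBRB) = { -1 -1/2 -3/8 -11/32 | -5/16 -1/4 0 } -> -21/64
G(RBBRBRBB) = { -1 -1/2 -3/8 -11/32 -21/64 | -5/16 -1/4 0 } -> -41/128
G(RBBRBRBBB) = { -1 -1/2 -3/8 -11/32 -21/64 -41/128 | -5/16 -1/4 0 } -> -81/256
G(RBBRBRBBBR) = { -1 -1/2 -3/8 -11/32 -21/64 -41/128 | -81/256 -5/16 -1/4 0 } -> -163/512
G(RBBRBRBBBRR) = { -1 -1/2 -3/8 -11/32 -21/64 -41/128 | -163/512 -81/256 -5/16 -1/4 0 } -> -327/1024
G(RBBRBRBBBRRB) = { -1 -1/2 -3/8 -11/32 -21/64 -41/128 -327/1024 | -163/512 -81/256 -5/16 -1/4 0 } -> -653/2048
G(RBBRBRBBBRRBB) = { -1 -1/2 -3/8 -11/32 -21/64 -41/128 -327/1024 -653/2048 | -163/512 -81/256 -5/16 -1/4 0 } -> -1305/4096
G(RBBRBRBBBRRBBR) = { -1 -1/2 -3/8 -11/32 -21/64 -41/128 -327/1024 -653/2048 | -1305/4096 -163/512 -81/256 -5/16 -1/4 0 } -> -2611/8192
G(RBBRBRBBBRRBBRB) = { -1 -1/2 -3/8 -11/32 -21/64 -41/128 -327/1024 -653/2048 -2611/8192 | -1305/4096 -163/512 -81/256 -5/16 -1/4 0 } -> -5221/16384

-5221/16384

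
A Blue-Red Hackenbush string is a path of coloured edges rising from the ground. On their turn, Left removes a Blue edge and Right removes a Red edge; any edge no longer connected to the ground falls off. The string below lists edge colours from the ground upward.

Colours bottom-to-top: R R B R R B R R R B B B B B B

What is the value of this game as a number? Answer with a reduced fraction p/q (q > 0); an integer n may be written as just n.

Build g(s[:k]) for k = 1..15, string s = R R B R R B R R R B B B B B B.
1 of 15 · R · max L −∞ · min R 0 → -1
2 of 15 · RR · max L −∞ · min R -1 → -2
3 of 15 · RRB · max L -2 · min R -1 → -3/2
4 of 15 · RRBR · max L -2 · min R -3/2 → -7/4
5 of 15 · RRBRR · max L -2 · min R -7/4 → -15/8
6 of 15 · RRBRRB · max L -15/8 · min R -7/4 → -29/16
7 of 15 · RRBRRBR · max L -15/8 · min R -29/16 → -59/32
8 of 15 · RRBRRBRR · max L -15/8 · min R -59/32 → -119/64
9 of 15 · RRBRRBRRR · max L -15/8 · min R -119/64 → -239/128
10 of 15 · RRBRRBRRRB · max L -239/128 · min R -119/64 → -477/256
11 of 15 · RRBRRBRRRBB · max L -477/256 · min R -119/64 → -953/512
12 of 15 · RRBRRBRRRBBB · max L -953/512 · min R -119/64 → -1905/1024
13 of 15 · RRBRRBRRRBBBB · max L -1905/1024 · min R -119/64 → -3809/2048
14 of 15 · RRBRRBRRRBBBBB · max L -3809/2048 · min R -119/64 → -7617/4096
15 of 15 · RRBRRBRRRBBBBBB · max L -7617/4096 · min R -119/64 → -15233/8192

-15233/8192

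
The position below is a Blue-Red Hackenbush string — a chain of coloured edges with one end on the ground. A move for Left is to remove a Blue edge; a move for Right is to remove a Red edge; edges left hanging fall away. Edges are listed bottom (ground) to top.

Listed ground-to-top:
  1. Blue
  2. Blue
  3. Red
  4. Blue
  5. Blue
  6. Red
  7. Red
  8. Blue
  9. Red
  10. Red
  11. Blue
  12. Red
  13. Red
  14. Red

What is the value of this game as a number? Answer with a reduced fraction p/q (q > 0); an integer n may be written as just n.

7313/4096

Recurse on prefixes of the 14-edge string Blue Blue Red Blue Blue Red Red Blue Red Red Blue Red Red Red:
B: Left { 0 }, Right { ∅ } → simplest 1
BB: Left { 0, 1 }, Right { ∅ } → simplest 2
BBR: Left { 0, 1 }, Right { 2 } → simplest 3/2
BBRB: Left { 0, 1, 3/2 }, Right { 2 } → simplest 7/4
BBRBB: Left { 0, 1, 3/2, 7/4 }, Right { 2 } → simplest 15/8
BBRBBR: Left { 0, 1, 3/2, 7/4 }, Right { 15/8, 2 } → simplest 29/16
BBRBBRR: Left { 0, 1, 3/2, 7/4 }, Right { 29/16, 15/8, 2 } → simplest 57/32
BBRBBRRB: Left { 0, 1, 3/2, 7/4, 57/32 }, Right { 29/16, 15/8, 2 } → simplest 115/64
BBRBBRRBR: Left { 0, 1, 3/2, 7/4, 57/32 }, Right { 115/64, 29/16, 15/8, 2 } → simplest 229/128
BBRBBRRBRR: Left { 0, 1, 3/2, 7/4, 57/32 }, Right { 229/128, 115/64, 29/16, 15/8, 2 } → simplest 457/256
BBRBBRRBRRB: Left { 0, 1, 3/2, 7/4, 57/32, 457/256 }, Right { 229/128, 115/64, 29/16, 15/8, 2 } → simplest 915/512
BBRBBRRBRRBR: Left { 0, 1, 3/2, 7/4, 57/32, 457/256 }, Right { 915/512, 229/128, 115/64, 29/16, 15/8, 2 } → simplest 1829/1024
BBRBBRRBRRBRR: Left { 0, 1, 3/2, 7/4, 57/32, 457/256 }, Right { 1829/1024, 915/512, 229/128, 115/64, 29/16, 15/8, 2 } → simplest 3657/2048
BBRBBRRBRRBRRR: Left { 0, 1, 3/2, 7/4, 57/32, 457/256 }, Right { 3657/2048, 1829/1024, 915/512, 229/128, 115/64, 29/16, 15/8, 2 } → simplest 7313/4096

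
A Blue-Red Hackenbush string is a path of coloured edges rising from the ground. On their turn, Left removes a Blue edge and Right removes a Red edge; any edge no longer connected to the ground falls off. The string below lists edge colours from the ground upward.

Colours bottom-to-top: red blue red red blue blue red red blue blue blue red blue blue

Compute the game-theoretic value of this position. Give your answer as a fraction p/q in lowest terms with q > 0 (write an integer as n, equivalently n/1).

-6537/8192

Recurse on prefixes of the 14-edge string red blue red red blue blue red red blue blue blue red blue blue:
step 1: add red to get r; options L={ — } R={ 0 } so -1
step 2: add blue to get rb; options L={ -1 } R={ 0 } so -1/2
step 3: add red to get rbr; options L={ -1 } R={ -1/2,0 } so -3/4
step 4: add red to get rbrr; options L={ -1 } R={ -3/4,-1/2,0 } so -7/8
step 5: add blue to get rbrrb; options L={ -1,-7/8 } R={ -3/4,-1/2,0 } so -13/16
step 6: add blue to get rbrrbb; options L={ -1,-7/8,-13/16 } R={ -3/4,-1/2,0 } so -25/32
step 7: add red to get rbrrbbr; options L={ -1,-7/8,-13/16 } R={ -25/32,-3/4,-1/2,0 } so -51/64
step 8: add red to get rbrrbbrr; options L={ -1,-7/8,-13/16 } R={ -51/64,-25/32,-3/4,-1/2,0 } so -103/128
step 9: add blue to get rbrrbbrrb; options L={ -1,-7/8,-13/16,-103/128 } R={ -51/64,-25/32,-3/4,-1/2,0 } so -205/256
step 10: add blue to get rbrrbbrrbb; options L={ -1,-7/8,-13/16,-103/128,-205/256 } R={ -51/64,-25/32,-3/4,-1/2,0 } so -409/512
step 11: add blue to get rbrrbbrrbbb; options L={ -1,-7/8,-13/16,-103/128,-205/256,-409/512 } R={ -51/64,-25/32,-3/4,-1/2,0 } so -817/1024
step 12: add red to get rbrrbbrrbbbr; options L={ -1,-7/8,-13/16,-103/128,-205/256,-409/512 } R={ -817/1024,-51/64,-25/32,-3/4,-1/2,0 } so -1635/2048
step 13: add blue to get rbrrbbrrbbbrb; options L={ -1,-7/8,-13/16,-103/128,-205/256,-409/512,-1635/2048 } R={ -817/1024,-51/64,-25/32,-3/4,-1/2,0 } so -3269/4096
step 14: add blue to get rbrrbbrrbbbrbb; options L={ -1,-7/8,-13/16,-103/128,-205/256,-409/512,-1635/2048,-3269/4096 } R={ -817/1024,-51/64,-25/32,-3/4,-1/2,0 } so -6537/8192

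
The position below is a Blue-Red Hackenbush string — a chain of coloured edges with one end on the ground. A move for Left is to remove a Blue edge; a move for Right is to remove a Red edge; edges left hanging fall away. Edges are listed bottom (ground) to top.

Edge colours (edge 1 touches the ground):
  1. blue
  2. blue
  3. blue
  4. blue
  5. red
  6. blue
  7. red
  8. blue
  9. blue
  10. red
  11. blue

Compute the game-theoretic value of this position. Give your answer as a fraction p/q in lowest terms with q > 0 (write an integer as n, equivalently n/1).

475/128

Recurse on prefixes of the 11-edge string blue blue blue blue red blue red blue blue red blue:
G(b) = { 0 | — } = 1
G(bb) = { 0,1 | — } = 2
G(bbb) = { 0,1,2 | — } = 3
G(bbbb) = { 0,1,2,3 | — } = 4
G(bbbbr) = { 0,1,2,3 | 4 } = 7/2
G(bbbbrb) = { 0,1,2,3,7/2 | 4 } = 15/4
G(bbbbrbr) = { 0,1,2,3,7/2 | 15/4,4 } = 29/8
G(bbbbrbrb) = { 0,1,2,3,7/2,29/8 | 15/4,4 } = 59/16
G(bbbbrbrbb) = { 0,1,2,3,7/2,29/8,59/16 | 15/4,4 } = 119/32
G(bbbbrbrbbr) = { 0,1,2,3,7/2,29/8,59/16 | 119/32,15/4,4 } = 237/64
G(bbbbrbrbbrb) = { 0,1,2,3,7/2,29/8,59/16,237/64 | 119/32,15/4,4 } = 475/128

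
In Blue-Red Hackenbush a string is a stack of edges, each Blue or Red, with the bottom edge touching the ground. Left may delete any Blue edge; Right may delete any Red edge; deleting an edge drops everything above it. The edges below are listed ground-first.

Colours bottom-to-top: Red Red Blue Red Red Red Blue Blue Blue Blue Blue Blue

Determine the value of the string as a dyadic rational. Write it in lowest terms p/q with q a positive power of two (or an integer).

Build value(s[:k]) for k = 1..12, string s = Red Red Blue Red Red Red Blue Blue Blue Blue Blue Blue.
step 1: add Red to get R; options L={ ∅ } R={ 0 } gives -1
step 2: add Red to get RR; options L={ ∅ } R={ -1; 0 } gives -2
step 3: add Blue to get RRB; options L={ -2 } R={ -1; 0 } gives -3/2
step 4: add Red to get RRBR; options L={ -2 } R={ -3/2; -1; 0 } gives -7/4
step 5: add Red to get RRBRR; options L={ -2 } R={ -7/4; -3/2; -1; 0 } gives -15/8
step 6: add Red to get RRBRRR; options L={ -2 } R={ -15/8; -7/4; -3/2; -1; 0 } gives -31/16
step 7: add Blue to get RRBRRRB; options L={ -2; -31/16 } R={ -15/8; -7/4; -3/2; -1; 0 } gives -61/32
step 8: add Blue to get RRBRRRBB; options L={ -2; -31/16; -61/32 } R={ -15/8; -7/4; -3/2; -1; 0 } gives -121/64
step 9: add Blue to get RRBRRRBBB; options L={ -2; -31/16; -61/32; -121/64 } R={ -15/8; -7/4; -3/2; -1; 0 } gives -241/128
step 10: add Blue to get RRBRRRBBBB; options L={ -2; -31/16; -61/32; -121/64; -241/128 } R={ -15/8; -7/4; -3/2; -1; 0 } gives -481/256
step 11: add Blue to get RRBRRRBBBBB; options L={ -2; -31/16; -61/32; -121/64; -241/128; -481/256 } R={ -15/8; -7/4; -3/2; -1; 0 } gives -961/512
step 12: add Blue to get RRBRRRBBBBBB; options L={ -2; -31/16; -61/32; -121/64; -241/128; -481/256; -961/512 } R={ -15/8; -7/4; -3/2; -1; 0 } gives -1921/1024

-1921/1024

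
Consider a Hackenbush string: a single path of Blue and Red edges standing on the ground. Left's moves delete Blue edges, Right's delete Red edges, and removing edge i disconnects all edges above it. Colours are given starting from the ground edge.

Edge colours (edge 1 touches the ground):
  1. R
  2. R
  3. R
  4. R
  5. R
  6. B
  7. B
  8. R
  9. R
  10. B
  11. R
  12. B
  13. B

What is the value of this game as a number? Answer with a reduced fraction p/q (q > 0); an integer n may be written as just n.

val_1 [R]  L=[(no moves)]  R=[0]  — -1
val_2 [RR]  L=[(no moves)]  R=[-1; 0]  — -2
val_3 [RRR]  L=[(no moves)]  R=[-2; -1; 0]  — -3
val_4 [RRRR]  L=[(no moves)]  R=[-3; -2; -1; 0]  — -4
val_5 [RRRRR]  L=[(no moves)]  R=[-4; -3; -2; -1; 0]  — -5
val_6 [RRRRRB]  L=[-5]  R=[-4; -3; -2; -1; 0]  — -9/2
val_7 [RRRRRBB]  L=[-5; -9/2]  R=[-4; -3; -2; -1; 0]  — -17/4
val_8 [RRRRRBBR]  L=[-5; -9/2]  R=[-17/4; -4; -3; -2; -1; 0]  — -35/8
val_9 [RRRRRBBRR]  L=[-5; -9/2]  R=[-35/8; -17/4; -4; -3; -2; -1; 0]  — -71/16
val_10 [RRRRRBBRRB]  L=[-5; -9/2; -71/16]  R=[-35/8; -17/4; -4; -3; -2; -1; 0]  — -141/32
val_11 [RRRRRBBRRBR]  L=[-5; -9/2; -71/16]  R=[-141/32; -35/8; -17/4; -4; -3; -2; -1; 0]  — -283/64
val_12 [RRRRRBBRRBRB]  L=[-5; -9/2; -71/16; -283/64]  R=[-141/32; -35/8; -17/4; -4; -3; -2; -1; 0]  — -565/128
val_13 [RRRRRBBRRBRBB]  L=[-5; -9/2; -71/16; -283/64; -565/128]  R=[-141/32; -35/8; -17/4; -4; -3; -2; -1; 0]  — -1129/256

-1129/256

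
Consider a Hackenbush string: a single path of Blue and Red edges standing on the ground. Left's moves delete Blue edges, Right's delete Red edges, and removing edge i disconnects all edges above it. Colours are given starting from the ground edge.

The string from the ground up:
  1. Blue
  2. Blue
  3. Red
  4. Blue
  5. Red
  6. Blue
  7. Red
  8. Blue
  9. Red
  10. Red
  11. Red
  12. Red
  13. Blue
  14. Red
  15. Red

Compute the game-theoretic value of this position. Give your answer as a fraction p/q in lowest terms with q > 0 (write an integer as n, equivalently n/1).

13577/8192

G(B) = { 0 | · } ⇒ 1
G(BB) = { 0,1 | · } ⇒ 2
G(BBR) = { 0,1 | 2 } ⇒ 3/2
G(BBRB) = { 0,1,3/2 | 2 } ⇒ 7/4
G(BBRBR) = { 0,1,3/2 | 7/4,2 } ⇒ 13/8
G(BBRBRB) = { 0,1,3/2,13/8 | 7/4,2 } ⇒ 27/16
G(BBRBRBR) = { 0,1,3/2,13/8 | 27/16,7/4,2 } ⇒ 53/32
G(BBRBRBRB) = { 0,1,3/2,13/8,53/32 | 27/16,7/4,2 } ⇒ 107/64
G(BBRBRBRBR) = { 0,1,3/2,13/8,53/32 | 107/64,27/16,7/4,2 } ⇒ 213/128
G(BBRBRBRBRR) = { 0,1,3/2,13/8,53/32 | 213/128,107/64,27/16,7/4,2 } ⇒ 425/256
G(BBRBRBRBRRR) = { 0,1,3/2,13/8,53/32 | 425/256,213/128,107/64,27/16,7/4,2 } ⇒ 849/512
G(BBRBRBRBRRRR) = { 0,1,3/2,13/8,53/32 | 849/512,425/256,213/128,107/64,27/16,7/4,2 } ⇒ 1697/1024
G(BBRBRBRBRRRRB) = { 0,1,3/2,13/8,53/32,1697/1024 | 849/512,425/256,213/128,107/64,27/16,7/4,2 } ⇒ 3395/2048
G(BBRBRBRBRRRRBR) = { 0,1,3/2,13/8,53/32,1697/1024 | 3395/2048,849/512,425/256,213/128,107/64,27/16,7/4,2 } ⇒ 6789/4096
G(BBRBRBRBRRRRBRR) = { 0,1,3/2,13/8,53/32,1697/1024 | 6789/4096,3395/2048,849/512,425/256,213/128,107/64,27/16,7/4,2 } ⇒ 13577/8192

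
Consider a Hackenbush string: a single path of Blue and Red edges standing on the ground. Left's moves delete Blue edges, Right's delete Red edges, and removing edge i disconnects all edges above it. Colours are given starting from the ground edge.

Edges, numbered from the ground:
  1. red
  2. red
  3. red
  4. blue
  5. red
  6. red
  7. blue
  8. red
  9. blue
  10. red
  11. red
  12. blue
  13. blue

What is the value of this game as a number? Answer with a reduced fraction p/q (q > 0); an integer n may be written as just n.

Prefix values for red red red blue red red blue red blue red red blue blue via {L|R} + simplicity:
v_1 [r]  L=[∅]  R=[0]  => -1
v_2 [rr]  L=[∅]  R=[-1 0]  => -2
v_3 [rrr]  L=[∅]  R=[-2 -1 0]  => -3
v_4 [rrrb]  L=[-3]  R=[-2 -1 0]  => -5/2
v_5 [rrrbr]  L=[-3]  R=[-5/2 -2 -1 0]  => -11/4
v_6 [rrrbrr]  L=[-3]  R=[-11/4 -5/2 -2 -1 0]  => -23/8
v_7 [rrrbrrb]  L=[-3 -23/8]  R=[-11/4 -5/2 -2 -1 0]  => -45/16
v_8 [rrrbrrbr]  L=[-3 -23/8]  R=[-45/16 -11/4 -5/2 -2 -1 0]  => -91/32
v_9 [rrrbrrbrb]  L=[-3 -23/8 -91/32]  R=[-45/16 -11/4 -5/2 -2 -1 0]  => -181/64
v_10 [rrrbrrbrbr]  L=[-3 -23/8 -91/32]  R=[-181/64 -45/16 -11/4 -5/2 -2 -1 0]  => -363/128
v_11 [rrrbrrbrbrr]  L=[-3 -23/8 -91/32]  R=[-363/128 -181/64 -45/16 -11/4 -5/2 -2 -1 0]  => -727/256
v_12 [rrrbrrbrbrrb]  L=[-3 -23/8 -91/32 -727/256]  R=[-363/128 -181/64 -45/16 -11/4 -5/2 -2 -1 0]  => -1453/512
v_13 [rrrbrrbrbrrbb]  L=[-3 -23/8 -91/32 -727/256 -1453/512]  R=[-363/128 -181/64 -45/16 -11/4 -5/2 -2 -1 0]  => -2905/1024

-2905/1024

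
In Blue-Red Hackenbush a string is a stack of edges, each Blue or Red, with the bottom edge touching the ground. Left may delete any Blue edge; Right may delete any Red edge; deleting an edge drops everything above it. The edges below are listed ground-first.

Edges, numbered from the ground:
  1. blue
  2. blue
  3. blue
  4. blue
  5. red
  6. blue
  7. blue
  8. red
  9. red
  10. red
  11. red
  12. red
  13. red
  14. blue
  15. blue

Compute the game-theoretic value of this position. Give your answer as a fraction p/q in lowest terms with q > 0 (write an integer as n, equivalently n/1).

7687/2048

Recurse on prefixes of the 15-edge string blue blue blue blue red blue blue red red red red red red blue blue:
g_1 [b]  L=[0]  R=[·]  → 1
g_2 [bb]  L=[0,1]  R=[·]  → 2
g_3 [bbb]  L=[0,1,2]  R=[·]  → 3
g_4 [bbbb]  L=[0,1,2,3]  R=[·]  → 4
g_5 [bbbbr]  L=[0,1,2,3]  R=[4]  → 7/2
g_6 [bbbbrb]  L=[0,1,2,3,7/2]  R=[4]  → 15/4
g_7 [bbbbrbb]  L=[0,1,2,3,7/2,15/4]  R=[4]  → 31/8
g_8 [bbbbrbbr]  L=[0,1,2,3,7/2,15/4]  R=[31/8,4]  → 61/16
g_9 [bbbbrbbrr]  L=[0,1,2,3,7/2,15/4]  R=[61/16,31/8,4]  → 121/32
g_10 [bbbbrbbrrr]  L=[0,1,2,3,7/2,15/4]  R=[121/32,61/16,31/8,4]  → 241/64
g_11 [bbbbrbbrrrr]  L=[0,1,2,3,7/2,15/4]  R=[241/64,121/32,61/16,31/8,4]  → 481/128
g_12 [bbbbrbbrrrrr]  L=[0,1,2,3,7/2,15/4]  R=[481/128,241/64,121/32,61/16,31/8,4]  → 961/256
g_13 [bbbbrbbrrrrrr]  L=[0,1,2,3,7/2,15/4]  R=[961/256,481/128,241/64,121/32,61/16,31/8,4]  → 1921/512
g_14 [bbbbrbbrrrrrrb]  L=[0,1,2,3,7/2,15/4,1921/512]  R=[961/256,481/128,241/64,121/32,61/16,31/8,4]  → 3843/1024
g_15 [bbbbrbbrrrrrrbb]  L=[0,1,2,3,7/2,15/4,1921/512,3843/1024]  R=[961/256,481/128,241/64,121/32,61/16,31/8,4]  → 7687/2048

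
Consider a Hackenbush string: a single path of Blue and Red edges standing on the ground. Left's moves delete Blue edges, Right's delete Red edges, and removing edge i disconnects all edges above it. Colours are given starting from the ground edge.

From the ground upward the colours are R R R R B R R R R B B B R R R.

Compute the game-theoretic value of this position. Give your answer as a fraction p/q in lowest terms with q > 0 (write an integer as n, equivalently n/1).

-8079/2048

value(R) = { ∅ | 0 } => -1
value(RR) = { ∅ | -1; 0 } => -2
value(RRR) = { ∅ | -2; -1; 0 } => -3
value(RRRR) = { ∅ | -3; -2; -1; 0 } => -4
value(RRRRB) = { -4 | -3; -2; -1; 0 } => -7/2
value(RRRRBR) = { -4 | -7/2; -3; -2; -1; 0 } => -15/4
value(RRRRBRR) = { -4 | -15/4; -7/2; -3; -2; -1; 0 } => -31/8
value(RRRRBRRR) = { -4 | -31/8; -15/4; -7/2; -3; -2; -1; 0 } => -63/16
value(RRRRBRRRR) = { -4 | -63/16; -31/8; -15/4; -7/2; -3; -2; -1; 0 } => -127/32
value(RRRRBRRRRB) = { -4; -127/32 | -63/16; -31/8; -15/4; -7/2; -3; -2; -1; 0 } => -253/64
value(RRRRBRRRRBB) = { -4; -127/32; -253/64 | -63/16; -31/8; -15/4; -7/2; -3; -2; -1; 0 } => -505/128
value(RRRRBRRRRBBB) = { -4; -127/32; -253/64; -505/128 | -63/16; -31/8; -15/4; -7/2; -3; -2; -1; 0 } => -1009/256
value(RRRRBRRRRBBBR) = { -4; -127/32; -253/64; -505/128 | -1009/256; -63/16; -31/8; -15/4; -7/2; -3; -2; -1; 0 } => -2019/512
value(RRRRBRRRRBBBRR) = { -4; -127/32; -253/64; -505/128 | -2019/512; -1009/256; -63/16; -31/8; -15/4; -7/2; -3; -2; -1; 0 } => -4039/1024
value(RRRRBRRRRBBBRRR) = { -4; -127/32; -253/64; -505/128 | -4039/1024; -2019/512; -1009/256; -63/16; -31/8; -15/4; -7/2; -3; -2; -1; 0 } => -8079/2048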